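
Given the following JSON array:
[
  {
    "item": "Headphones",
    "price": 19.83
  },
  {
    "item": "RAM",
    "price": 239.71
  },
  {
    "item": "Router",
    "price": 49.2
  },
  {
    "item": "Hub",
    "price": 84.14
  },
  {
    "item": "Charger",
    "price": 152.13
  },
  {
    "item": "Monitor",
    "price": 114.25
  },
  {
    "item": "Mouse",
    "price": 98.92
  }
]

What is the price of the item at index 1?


Array index 1 -> RAM
price = 239.71

ANSWER: 239.71


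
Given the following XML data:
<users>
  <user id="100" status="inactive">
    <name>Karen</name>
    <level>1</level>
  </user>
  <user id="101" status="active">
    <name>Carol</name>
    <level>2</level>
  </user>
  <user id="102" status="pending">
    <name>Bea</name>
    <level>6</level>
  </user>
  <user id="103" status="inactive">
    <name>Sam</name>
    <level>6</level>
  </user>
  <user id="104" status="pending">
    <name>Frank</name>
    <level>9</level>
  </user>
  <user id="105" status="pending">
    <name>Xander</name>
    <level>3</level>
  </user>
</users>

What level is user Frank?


Finding user: Frank
<level>9</level>

ANSWER: 9


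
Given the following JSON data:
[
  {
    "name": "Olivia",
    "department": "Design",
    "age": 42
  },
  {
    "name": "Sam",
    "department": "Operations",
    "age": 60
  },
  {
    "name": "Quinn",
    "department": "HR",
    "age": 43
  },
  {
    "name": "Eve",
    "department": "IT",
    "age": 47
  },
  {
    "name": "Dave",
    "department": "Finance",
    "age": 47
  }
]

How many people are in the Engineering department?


Scanning records for department = Engineering
  No matches found
Count: 0

ANSWER: 0


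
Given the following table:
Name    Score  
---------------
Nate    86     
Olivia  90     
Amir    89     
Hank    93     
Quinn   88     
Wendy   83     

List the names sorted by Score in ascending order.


Sorting by Score (ascending):
  Wendy: 83
  Nate: 86
  Quinn: 88
  Amir: 89
  Olivia: 90
  Hank: 93


ANSWER: Wendy, Nate, Quinn, Amir, Olivia, Hank


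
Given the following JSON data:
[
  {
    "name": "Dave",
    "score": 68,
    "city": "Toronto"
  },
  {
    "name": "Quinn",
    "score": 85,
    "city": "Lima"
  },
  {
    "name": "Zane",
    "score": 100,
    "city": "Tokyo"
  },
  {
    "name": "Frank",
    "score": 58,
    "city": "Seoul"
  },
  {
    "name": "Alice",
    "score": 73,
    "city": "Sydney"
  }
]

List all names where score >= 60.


Filtering records where score >= 60:
  Dave (score=68) -> YES
  Quinn (score=85) -> YES
  Zane (score=100) -> YES
  Frank (score=58) -> no
  Alice (score=73) -> YES


ANSWER: Dave, Quinn, Zane, Alice


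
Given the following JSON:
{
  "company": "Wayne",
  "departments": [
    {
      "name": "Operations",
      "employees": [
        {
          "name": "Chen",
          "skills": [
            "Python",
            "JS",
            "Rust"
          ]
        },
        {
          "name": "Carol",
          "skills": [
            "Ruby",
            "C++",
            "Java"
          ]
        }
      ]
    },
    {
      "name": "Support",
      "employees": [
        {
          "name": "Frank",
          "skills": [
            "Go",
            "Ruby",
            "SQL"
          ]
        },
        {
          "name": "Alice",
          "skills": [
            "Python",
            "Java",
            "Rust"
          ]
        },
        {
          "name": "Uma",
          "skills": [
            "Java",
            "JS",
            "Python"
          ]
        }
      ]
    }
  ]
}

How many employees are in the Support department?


Path: departments[1].employees
Count: 3

ANSWER: 3


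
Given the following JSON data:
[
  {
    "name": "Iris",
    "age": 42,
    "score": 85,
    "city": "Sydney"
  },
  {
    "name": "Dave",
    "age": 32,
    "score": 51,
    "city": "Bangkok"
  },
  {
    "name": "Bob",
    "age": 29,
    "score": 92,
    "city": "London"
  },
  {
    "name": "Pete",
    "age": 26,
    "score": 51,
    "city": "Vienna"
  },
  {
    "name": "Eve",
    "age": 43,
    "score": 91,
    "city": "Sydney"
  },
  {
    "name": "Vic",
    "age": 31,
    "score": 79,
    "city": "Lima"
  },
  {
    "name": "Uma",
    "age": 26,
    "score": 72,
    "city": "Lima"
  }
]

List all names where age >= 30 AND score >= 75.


Checking both conditions:
  Iris (age=42, score=85) -> YES
  Dave (age=32, score=51) -> no
  Bob (age=29, score=92) -> no
  Pete (age=26, score=51) -> no
  Eve (age=43, score=91) -> YES
  Vic (age=31, score=79) -> YES
  Uma (age=26, score=72) -> no


ANSWER: Iris, Eve, Vic


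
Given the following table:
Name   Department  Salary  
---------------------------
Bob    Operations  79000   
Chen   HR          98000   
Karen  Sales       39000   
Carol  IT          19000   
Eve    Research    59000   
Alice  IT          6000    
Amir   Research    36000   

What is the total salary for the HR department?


HR department members:
  Chen: 98000
Total = 98000 = 98000

ANSWER: 98000


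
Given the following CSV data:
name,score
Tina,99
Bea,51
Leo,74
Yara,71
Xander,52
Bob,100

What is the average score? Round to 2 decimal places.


Scores: 99, 51, 74, 71, 52, 100
Sum = 447
Count = 6
Average = 447 / 6 = 74.50

ANSWER: 74.50


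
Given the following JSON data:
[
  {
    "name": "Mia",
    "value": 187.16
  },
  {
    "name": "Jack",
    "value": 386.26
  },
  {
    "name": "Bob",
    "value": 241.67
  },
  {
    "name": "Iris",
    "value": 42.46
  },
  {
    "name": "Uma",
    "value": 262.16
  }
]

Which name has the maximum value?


Comparing values:
  Mia: 187.16
  Jack: 386.26
  Bob: 241.67
  Iris: 42.46
  Uma: 262.16
Maximum: Jack (386.26)

ANSWER: Jack


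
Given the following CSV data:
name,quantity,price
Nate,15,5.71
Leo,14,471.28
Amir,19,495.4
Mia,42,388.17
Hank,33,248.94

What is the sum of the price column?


Values in 'price' column:
  Row 1: 5.71
  Row 2: 471.28
  Row 3: 495.4
  Row 4: 388.17
  Row 5: 248.94
Sum = 5.71 + 471.28 + 495.4 + 388.17 + 248.94 = 1609.5

ANSWER: 1609.5


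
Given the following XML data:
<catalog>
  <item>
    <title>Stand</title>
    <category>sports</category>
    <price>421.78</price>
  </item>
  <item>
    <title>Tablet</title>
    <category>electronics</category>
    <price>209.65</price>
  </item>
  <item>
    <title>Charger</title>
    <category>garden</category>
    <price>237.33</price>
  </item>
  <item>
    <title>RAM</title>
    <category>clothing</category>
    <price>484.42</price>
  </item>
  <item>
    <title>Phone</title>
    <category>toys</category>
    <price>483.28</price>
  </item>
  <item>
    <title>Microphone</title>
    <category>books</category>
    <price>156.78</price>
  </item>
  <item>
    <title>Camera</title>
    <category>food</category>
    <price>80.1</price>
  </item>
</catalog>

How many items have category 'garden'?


Scanning <item> elements for <category>garden</category>:
  Item 3: Charger -> MATCH
Count: 1

ANSWER: 1


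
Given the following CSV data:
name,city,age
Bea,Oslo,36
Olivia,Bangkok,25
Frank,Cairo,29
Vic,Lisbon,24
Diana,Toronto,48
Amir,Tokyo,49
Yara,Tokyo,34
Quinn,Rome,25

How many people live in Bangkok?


Scanning city column for 'Bangkok':
  Row 2: Olivia -> MATCH
Total matches: 1

ANSWER: 1


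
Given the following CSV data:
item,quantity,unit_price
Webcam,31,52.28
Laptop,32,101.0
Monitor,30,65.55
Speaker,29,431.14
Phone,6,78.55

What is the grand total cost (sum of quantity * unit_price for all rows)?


Computing row totals:
  Webcam: 31 * 52.28 = 1620.68
  Laptop: 32 * 101.0 = 3232.0
  Monitor: 30 * 65.55 = 1966.5
  Speaker: 29 * 431.14 = 12503.06
  Phone: 6 * 78.55 = 471.3
Grand total = 1620.68 + 3232.0 + 1966.5 + 12503.06 + 471.3 = 19793.54

ANSWER: 19793.54


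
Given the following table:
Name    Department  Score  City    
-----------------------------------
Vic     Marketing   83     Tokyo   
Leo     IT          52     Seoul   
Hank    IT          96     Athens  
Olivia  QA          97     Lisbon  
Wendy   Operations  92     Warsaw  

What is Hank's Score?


Row 3: Hank
Score = 96

ANSWER: 96


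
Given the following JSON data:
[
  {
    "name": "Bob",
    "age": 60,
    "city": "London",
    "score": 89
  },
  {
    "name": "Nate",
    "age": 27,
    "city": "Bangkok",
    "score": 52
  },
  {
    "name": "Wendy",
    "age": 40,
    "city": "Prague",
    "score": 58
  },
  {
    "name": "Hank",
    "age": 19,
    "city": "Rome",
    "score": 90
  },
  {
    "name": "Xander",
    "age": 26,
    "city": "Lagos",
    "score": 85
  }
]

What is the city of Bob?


Looking up record where name = Bob
Record index: 0
Field 'city' = London

ANSWER: London


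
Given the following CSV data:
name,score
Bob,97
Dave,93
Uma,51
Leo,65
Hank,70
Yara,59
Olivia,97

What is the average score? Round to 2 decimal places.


Scores: 97, 93, 51, 65, 70, 59, 97
Sum = 532
Count = 7
Average = 532 / 7 = 76.00

ANSWER: 76.00


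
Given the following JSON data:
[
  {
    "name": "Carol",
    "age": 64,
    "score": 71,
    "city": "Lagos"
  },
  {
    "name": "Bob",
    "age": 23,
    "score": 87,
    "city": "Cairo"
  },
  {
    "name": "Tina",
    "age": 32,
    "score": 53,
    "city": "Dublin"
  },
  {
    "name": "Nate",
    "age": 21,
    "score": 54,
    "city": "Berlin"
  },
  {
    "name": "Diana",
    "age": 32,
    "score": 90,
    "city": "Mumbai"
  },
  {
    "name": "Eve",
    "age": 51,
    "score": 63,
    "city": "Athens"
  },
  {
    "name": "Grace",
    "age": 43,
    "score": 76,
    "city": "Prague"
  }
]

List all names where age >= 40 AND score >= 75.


Checking both conditions:
  Carol (age=64, score=71) -> no
  Bob (age=23, score=87) -> no
  Tina (age=32, score=53) -> no
  Nate (age=21, score=54) -> no
  Diana (age=32, score=90) -> no
  Eve (age=51, score=63) -> no
  Grace (age=43, score=76) -> YES


ANSWER: Grace


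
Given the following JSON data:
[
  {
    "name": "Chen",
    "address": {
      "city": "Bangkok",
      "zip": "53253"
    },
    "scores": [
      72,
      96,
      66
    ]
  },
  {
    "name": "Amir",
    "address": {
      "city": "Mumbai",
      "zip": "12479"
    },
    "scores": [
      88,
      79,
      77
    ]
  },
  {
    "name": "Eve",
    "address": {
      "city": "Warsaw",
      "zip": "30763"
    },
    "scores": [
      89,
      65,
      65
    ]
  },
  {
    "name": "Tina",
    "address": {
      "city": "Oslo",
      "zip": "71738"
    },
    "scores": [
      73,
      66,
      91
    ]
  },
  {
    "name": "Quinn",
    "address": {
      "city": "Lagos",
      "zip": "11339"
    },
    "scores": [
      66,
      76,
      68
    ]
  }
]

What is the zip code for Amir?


Path: records[1].address.zip
Value: 12479

ANSWER: 12479


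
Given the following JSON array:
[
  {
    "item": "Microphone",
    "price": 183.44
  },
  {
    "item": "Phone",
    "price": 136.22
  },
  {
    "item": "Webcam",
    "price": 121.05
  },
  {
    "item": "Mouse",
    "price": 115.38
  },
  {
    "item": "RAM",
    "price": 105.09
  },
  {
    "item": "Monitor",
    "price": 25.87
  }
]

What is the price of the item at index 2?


Array index 2 -> Webcam
price = 121.05

ANSWER: 121.05


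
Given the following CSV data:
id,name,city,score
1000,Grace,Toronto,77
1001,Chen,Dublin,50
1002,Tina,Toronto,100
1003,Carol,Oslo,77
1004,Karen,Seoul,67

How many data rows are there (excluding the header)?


Counting rows (excluding header):
Header: id,name,city,score
Data rows: 5

ANSWER: 5


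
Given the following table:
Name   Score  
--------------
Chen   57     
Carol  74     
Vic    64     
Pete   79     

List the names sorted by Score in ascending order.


Sorting by Score (ascending):
  Chen: 57
  Vic: 64
  Carol: 74
  Pete: 79


ANSWER: Chen, Vic, Carol, Pete


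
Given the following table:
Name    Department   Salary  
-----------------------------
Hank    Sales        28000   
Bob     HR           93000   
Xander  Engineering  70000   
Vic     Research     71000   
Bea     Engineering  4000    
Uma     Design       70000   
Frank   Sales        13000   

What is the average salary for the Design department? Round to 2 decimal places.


Design department members:
  Uma: 70000
Sum = 70000
Count = 1
Average = 70000 / 1 = 70000.00

ANSWER: 70000.00


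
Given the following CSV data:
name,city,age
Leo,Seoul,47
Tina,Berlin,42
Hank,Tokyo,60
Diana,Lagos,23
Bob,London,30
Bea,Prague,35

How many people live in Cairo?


Scanning city column for 'Cairo':
Total matches: 0

ANSWER: 0


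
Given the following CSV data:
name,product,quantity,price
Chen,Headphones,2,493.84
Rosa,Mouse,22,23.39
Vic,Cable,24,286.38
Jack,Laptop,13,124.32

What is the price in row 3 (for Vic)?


Row 3: Vic
Column 'price' = 286.38

ANSWER: 286.38


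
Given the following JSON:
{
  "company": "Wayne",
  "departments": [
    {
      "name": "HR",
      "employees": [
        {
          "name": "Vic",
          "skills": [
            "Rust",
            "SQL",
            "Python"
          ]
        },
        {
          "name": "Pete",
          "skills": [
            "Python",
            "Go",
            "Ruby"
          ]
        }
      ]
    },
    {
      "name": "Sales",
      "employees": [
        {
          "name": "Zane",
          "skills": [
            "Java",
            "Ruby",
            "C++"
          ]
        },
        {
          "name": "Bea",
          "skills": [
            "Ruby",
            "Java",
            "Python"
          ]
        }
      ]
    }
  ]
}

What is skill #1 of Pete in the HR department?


Path: departments[0].employees[1].skills[0]
Value: Python

ANSWER: Python


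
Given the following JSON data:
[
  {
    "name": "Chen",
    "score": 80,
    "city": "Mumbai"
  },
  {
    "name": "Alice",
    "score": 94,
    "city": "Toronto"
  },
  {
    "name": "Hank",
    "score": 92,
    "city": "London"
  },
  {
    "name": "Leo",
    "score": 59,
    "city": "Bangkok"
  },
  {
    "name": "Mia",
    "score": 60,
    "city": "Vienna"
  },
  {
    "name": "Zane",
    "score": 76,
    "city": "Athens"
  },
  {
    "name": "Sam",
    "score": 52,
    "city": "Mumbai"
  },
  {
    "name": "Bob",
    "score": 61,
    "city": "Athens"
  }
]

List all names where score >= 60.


Filtering records where score >= 60:
  Chen (score=80) -> YES
  Alice (score=94) -> YES
  Hank (score=92) -> YES
  Leo (score=59) -> no
  Mia (score=60) -> YES
  Zane (score=76) -> YES
  Sam (score=52) -> no
  Bob (score=61) -> YES


ANSWER: Chen, Alice, Hank, Mia, Zane, Bob


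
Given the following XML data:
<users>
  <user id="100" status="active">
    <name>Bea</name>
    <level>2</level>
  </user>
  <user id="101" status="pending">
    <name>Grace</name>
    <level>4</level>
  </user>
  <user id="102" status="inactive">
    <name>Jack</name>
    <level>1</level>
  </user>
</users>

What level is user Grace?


Finding user: Grace
<level>4</level>

ANSWER: 4


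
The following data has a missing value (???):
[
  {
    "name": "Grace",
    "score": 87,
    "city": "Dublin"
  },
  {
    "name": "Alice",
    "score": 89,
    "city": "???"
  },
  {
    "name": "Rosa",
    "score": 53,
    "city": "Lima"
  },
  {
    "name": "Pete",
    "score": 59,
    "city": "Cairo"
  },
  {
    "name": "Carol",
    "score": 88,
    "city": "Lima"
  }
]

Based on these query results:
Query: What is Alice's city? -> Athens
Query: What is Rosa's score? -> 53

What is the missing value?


The missing value is Alice's city
From query: Alice's city = Athens

ANSWER: Athens


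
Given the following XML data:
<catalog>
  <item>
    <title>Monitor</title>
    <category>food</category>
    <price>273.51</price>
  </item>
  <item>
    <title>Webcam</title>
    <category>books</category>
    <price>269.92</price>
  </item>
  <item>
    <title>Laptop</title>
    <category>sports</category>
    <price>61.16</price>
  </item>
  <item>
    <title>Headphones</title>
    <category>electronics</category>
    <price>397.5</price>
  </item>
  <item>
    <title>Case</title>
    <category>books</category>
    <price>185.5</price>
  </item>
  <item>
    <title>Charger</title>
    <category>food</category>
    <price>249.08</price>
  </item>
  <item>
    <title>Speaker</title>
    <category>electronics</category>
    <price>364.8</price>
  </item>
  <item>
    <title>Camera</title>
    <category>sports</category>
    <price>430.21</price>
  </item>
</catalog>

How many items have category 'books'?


Scanning <item> elements for <category>books</category>:
  Item 2: Webcam -> MATCH
  Item 5: Case -> MATCH
Count: 2

ANSWER: 2


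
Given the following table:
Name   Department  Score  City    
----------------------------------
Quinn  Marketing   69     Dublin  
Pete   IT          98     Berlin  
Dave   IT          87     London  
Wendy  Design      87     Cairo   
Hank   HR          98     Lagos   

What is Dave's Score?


Row 3: Dave
Score = 87

ANSWER: 87


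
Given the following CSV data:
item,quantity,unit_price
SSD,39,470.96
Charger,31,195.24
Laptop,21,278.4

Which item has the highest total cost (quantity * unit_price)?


Computing row totals:
  SSD: 18367.44
  Charger: 6052.44
  Laptop: 5846.4
Maximum: SSD (18367.44)

ANSWER: SSD


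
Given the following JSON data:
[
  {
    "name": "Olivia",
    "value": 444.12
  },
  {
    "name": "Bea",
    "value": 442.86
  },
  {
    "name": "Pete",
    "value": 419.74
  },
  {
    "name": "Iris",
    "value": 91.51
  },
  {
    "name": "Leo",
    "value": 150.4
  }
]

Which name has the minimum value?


Comparing values:
  Olivia: 444.12
  Bea: 442.86
  Pete: 419.74
  Iris: 91.51
  Leo: 150.4
Minimum: Iris (91.51)

ANSWER: Iris


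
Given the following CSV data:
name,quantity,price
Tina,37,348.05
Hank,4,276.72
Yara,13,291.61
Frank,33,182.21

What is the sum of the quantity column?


Values in 'quantity' column:
  Row 1: 37
  Row 2: 4
  Row 3: 13
  Row 4: 33
Sum = 37 + 4 + 13 + 33 = 87

ANSWER: 87


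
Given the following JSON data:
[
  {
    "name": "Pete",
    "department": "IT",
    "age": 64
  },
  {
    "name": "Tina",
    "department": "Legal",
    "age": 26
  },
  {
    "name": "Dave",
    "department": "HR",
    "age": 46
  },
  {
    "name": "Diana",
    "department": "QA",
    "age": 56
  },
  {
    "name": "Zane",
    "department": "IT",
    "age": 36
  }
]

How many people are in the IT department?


Scanning records for department = IT
  Record 0: Pete
  Record 4: Zane
Count: 2

ANSWER: 2


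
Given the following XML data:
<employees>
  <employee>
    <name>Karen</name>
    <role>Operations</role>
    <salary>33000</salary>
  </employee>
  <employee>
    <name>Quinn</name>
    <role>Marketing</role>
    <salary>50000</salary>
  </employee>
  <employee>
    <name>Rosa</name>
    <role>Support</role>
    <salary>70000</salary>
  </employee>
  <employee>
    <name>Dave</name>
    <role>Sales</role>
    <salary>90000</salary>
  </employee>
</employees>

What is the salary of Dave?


Searching for <employee> with <name>Dave</name>
Found at position 4
<salary>90000</salary>

ANSWER: 90000


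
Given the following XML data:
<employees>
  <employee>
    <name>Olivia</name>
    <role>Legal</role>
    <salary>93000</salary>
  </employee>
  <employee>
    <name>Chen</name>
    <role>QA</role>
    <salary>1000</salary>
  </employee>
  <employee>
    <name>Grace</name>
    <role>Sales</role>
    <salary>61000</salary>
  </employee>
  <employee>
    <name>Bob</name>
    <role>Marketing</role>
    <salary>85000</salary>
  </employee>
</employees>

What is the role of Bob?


Searching for <employee> with <name>Bob</name>
Found at position 4
<role>Marketing</role>

ANSWER: Marketing


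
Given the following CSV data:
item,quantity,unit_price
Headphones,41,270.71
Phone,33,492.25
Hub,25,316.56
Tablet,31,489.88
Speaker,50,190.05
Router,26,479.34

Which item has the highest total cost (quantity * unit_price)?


Computing row totals:
  Headphones: 11099.11
  Phone: 16244.25
  Hub: 7914.0
  Tablet: 15186.28
  Speaker: 9502.5
  Router: 12462.84
Maximum: Phone (16244.25)

ANSWER: Phone


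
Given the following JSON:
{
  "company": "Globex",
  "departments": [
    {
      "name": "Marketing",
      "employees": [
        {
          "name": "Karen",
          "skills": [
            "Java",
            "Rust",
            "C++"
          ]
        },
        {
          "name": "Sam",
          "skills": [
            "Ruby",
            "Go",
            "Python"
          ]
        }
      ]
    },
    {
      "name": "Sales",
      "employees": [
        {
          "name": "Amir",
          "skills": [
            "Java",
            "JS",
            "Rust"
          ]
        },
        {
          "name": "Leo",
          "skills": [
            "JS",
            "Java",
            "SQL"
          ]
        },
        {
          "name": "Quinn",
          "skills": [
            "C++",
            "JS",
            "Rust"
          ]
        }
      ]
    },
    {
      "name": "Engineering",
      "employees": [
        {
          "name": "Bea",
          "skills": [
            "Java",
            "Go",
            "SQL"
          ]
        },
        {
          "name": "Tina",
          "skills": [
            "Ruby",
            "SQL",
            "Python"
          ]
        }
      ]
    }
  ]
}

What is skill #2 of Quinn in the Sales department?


Path: departments[1].employees[2].skills[1]
Value: JS

ANSWER: JS


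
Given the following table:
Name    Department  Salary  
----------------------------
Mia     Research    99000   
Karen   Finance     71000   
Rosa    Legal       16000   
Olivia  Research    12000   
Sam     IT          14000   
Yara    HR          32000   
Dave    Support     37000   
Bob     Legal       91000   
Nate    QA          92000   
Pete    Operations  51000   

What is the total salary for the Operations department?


Operations department members:
  Pete: 51000
Total = 51000 = 51000

ANSWER: 51000


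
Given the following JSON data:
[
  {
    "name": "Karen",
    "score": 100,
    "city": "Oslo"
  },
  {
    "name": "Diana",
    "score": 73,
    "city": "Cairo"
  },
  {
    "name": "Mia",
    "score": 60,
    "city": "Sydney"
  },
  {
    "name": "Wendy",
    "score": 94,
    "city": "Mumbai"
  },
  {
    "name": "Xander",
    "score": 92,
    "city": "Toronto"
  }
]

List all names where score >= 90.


Filtering records where score >= 90:
  Karen (score=100) -> YES
  Diana (score=73) -> no
  Mia (score=60) -> no
  Wendy (score=94) -> YES
  Xander (score=92) -> YES


ANSWER: Karen, Wendy, Xander


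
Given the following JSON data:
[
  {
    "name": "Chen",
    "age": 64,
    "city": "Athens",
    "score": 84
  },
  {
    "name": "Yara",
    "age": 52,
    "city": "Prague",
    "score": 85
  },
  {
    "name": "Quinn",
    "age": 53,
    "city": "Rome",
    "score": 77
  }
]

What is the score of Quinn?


Looking up record where name = Quinn
Record index: 2
Field 'score' = 77

ANSWER: 77


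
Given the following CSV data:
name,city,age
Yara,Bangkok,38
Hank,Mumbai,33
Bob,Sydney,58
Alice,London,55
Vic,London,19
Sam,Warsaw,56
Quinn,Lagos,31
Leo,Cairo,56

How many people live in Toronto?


Scanning city column for 'Toronto':
Total matches: 0

ANSWER: 0


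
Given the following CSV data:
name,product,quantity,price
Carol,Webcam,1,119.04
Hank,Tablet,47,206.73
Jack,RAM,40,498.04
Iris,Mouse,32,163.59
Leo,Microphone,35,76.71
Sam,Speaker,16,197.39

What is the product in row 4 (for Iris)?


Row 4: Iris
Column 'product' = Mouse

ANSWER: Mouse


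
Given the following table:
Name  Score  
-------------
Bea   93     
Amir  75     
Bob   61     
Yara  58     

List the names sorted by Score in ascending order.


Sorting by Score (ascending):
  Yara: 58
  Bob: 61
  Amir: 75
  Bea: 93


ANSWER: Yara, Bob, Amir, Bea


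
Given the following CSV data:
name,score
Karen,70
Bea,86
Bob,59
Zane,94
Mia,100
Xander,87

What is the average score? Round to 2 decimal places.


Scores: 70, 86, 59, 94, 100, 87
Sum = 496
Count = 6
Average = 496 / 6 = 82.67

ANSWER: 82.67


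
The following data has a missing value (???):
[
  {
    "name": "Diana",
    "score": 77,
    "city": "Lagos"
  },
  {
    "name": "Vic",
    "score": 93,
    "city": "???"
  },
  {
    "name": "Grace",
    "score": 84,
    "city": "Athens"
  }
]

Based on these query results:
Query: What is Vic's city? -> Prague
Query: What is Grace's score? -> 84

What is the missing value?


The missing value is Vic's city
From query: Vic's city = Prague

ANSWER: Prague


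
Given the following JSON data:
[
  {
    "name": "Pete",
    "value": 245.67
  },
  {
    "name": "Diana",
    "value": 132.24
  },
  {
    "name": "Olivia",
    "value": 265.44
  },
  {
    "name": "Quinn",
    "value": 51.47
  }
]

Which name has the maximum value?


Comparing values:
  Pete: 245.67
  Diana: 132.24
  Olivia: 265.44
  Quinn: 51.47
Maximum: Olivia (265.44)

ANSWER: Olivia


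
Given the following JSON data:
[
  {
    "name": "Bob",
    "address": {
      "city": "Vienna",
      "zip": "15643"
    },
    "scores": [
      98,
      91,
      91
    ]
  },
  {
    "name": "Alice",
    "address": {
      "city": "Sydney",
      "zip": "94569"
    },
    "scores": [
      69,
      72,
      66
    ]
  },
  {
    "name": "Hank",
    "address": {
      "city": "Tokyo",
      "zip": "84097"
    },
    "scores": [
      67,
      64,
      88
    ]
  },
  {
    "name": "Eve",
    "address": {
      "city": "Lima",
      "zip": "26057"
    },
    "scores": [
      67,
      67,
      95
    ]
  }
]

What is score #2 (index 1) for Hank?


Path: records[2].scores[1]
Value: 64

ANSWER: 64


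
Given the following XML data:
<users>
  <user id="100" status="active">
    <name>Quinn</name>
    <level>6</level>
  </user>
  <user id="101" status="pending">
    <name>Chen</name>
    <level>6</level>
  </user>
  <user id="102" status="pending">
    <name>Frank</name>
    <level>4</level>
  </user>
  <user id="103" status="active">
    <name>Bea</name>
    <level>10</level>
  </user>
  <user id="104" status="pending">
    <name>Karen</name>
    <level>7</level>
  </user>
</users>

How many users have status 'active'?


Counting users with status='active':
  Quinn (id=100) -> MATCH
  Bea (id=103) -> MATCH
Count: 2

ANSWER: 2


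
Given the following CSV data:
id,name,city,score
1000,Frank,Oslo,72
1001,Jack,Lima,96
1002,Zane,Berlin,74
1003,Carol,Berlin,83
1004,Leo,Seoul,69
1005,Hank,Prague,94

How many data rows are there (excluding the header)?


Counting rows (excluding header):
Header: id,name,city,score
Data rows: 6

ANSWER: 6


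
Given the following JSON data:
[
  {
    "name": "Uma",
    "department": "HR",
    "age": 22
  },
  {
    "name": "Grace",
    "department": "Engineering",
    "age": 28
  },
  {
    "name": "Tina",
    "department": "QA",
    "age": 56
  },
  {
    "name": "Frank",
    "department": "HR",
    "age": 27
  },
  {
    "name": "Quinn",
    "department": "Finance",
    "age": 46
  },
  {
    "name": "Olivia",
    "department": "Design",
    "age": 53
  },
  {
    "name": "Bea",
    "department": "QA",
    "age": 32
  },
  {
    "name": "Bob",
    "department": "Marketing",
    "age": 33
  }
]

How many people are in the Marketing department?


Scanning records for department = Marketing
  Record 7: Bob
Count: 1

ANSWER: 1


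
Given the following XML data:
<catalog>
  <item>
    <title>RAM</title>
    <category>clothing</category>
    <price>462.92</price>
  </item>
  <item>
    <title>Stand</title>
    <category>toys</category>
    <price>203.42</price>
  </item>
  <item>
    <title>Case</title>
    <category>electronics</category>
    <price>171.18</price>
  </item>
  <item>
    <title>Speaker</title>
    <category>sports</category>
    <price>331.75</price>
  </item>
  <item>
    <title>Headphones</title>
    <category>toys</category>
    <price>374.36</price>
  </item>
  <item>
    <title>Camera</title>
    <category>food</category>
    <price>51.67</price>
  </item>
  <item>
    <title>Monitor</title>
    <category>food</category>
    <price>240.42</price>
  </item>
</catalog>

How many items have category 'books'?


Scanning <item> elements for <category>books</category>:
Count: 0

ANSWER: 0


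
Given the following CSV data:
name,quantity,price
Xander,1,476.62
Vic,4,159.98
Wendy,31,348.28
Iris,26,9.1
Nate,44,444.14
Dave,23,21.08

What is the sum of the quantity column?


Values in 'quantity' column:
  Row 1: 1
  Row 2: 4
  Row 3: 31
  Row 4: 26
  Row 5: 44
  Row 6: 23
Sum = 1 + 4 + 31 + 26 + 44 + 23 = 129

ANSWER: 129


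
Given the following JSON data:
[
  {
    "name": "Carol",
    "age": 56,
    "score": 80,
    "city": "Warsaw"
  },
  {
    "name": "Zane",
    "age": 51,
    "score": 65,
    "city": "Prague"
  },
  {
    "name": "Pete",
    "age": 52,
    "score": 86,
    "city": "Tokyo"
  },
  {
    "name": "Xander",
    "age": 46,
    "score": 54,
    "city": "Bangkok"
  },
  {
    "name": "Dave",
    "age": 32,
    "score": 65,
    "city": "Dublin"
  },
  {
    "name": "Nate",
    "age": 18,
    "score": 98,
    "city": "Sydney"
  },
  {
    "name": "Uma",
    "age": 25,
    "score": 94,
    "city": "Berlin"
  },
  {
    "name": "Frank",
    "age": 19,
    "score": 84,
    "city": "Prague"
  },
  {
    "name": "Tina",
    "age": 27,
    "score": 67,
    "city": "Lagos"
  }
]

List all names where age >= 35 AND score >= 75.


Checking both conditions:
  Carol (age=56, score=80) -> YES
  Zane (age=51, score=65) -> no
  Pete (age=52, score=86) -> YES
  Xander (age=46, score=54) -> no
  Dave (age=32, score=65) -> no
  Nate (age=18, score=98) -> no
  Uma (age=25, score=94) -> no
  Frank (age=19, score=84) -> no
  Tina (age=27, score=67) -> no


ANSWER: Carol, Pete


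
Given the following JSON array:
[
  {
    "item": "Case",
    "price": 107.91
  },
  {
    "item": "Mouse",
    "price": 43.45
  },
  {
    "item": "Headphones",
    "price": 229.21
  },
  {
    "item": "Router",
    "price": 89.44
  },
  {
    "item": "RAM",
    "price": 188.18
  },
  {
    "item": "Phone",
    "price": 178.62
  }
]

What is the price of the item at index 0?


Array index 0 -> Case
price = 107.91

ANSWER: 107.91


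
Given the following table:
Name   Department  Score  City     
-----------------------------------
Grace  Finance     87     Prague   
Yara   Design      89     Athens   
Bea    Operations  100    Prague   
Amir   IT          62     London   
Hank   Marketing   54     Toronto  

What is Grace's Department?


Row 1: Grace
Department = Finance

ANSWER: Finance


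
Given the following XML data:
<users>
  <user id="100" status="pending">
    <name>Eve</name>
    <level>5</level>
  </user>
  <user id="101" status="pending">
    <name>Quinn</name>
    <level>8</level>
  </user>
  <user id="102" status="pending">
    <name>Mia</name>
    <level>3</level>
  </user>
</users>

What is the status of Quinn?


Finding user with name = Quinn
user id="101" status="pending"

ANSWER: pending


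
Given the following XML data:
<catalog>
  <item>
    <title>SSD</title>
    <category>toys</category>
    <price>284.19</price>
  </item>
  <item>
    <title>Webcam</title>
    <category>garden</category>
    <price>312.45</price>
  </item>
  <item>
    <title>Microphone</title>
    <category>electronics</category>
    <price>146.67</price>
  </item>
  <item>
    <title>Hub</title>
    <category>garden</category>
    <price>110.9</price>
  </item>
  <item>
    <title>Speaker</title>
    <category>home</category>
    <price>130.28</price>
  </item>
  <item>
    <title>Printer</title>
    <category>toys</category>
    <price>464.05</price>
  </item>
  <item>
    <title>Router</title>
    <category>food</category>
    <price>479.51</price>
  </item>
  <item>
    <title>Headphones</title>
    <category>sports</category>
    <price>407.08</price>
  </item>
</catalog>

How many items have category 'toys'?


Scanning <item> elements for <category>toys</category>:
  Item 1: SSD -> MATCH
  Item 6: Printer -> MATCH
Count: 2

ANSWER: 2


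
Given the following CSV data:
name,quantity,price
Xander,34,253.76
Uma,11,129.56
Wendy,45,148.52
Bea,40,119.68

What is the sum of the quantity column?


Values in 'quantity' column:
  Row 1: 34
  Row 2: 11
  Row 3: 45
  Row 4: 40
Sum = 34 + 11 + 45 + 40 = 130

ANSWER: 130


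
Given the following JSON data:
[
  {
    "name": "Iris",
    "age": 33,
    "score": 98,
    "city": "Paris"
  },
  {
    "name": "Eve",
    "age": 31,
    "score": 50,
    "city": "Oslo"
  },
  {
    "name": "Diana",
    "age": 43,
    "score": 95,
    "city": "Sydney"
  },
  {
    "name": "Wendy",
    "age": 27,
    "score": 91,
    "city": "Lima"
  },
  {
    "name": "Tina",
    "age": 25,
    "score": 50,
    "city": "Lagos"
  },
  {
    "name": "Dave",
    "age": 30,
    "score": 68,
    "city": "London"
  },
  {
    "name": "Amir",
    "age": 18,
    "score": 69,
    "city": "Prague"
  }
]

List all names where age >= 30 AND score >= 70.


Checking both conditions:
  Iris (age=33, score=98) -> YES
  Eve (age=31, score=50) -> no
  Diana (age=43, score=95) -> YES
  Wendy (age=27, score=91) -> no
  Tina (age=25, score=50) -> no
  Dave (age=30, score=68) -> no
  Amir (age=18, score=69) -> no


ANSWER: Iris, Diana


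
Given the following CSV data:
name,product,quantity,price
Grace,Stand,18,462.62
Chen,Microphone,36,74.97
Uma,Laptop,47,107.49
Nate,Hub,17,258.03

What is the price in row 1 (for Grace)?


Row 1: Grace
Column 'price' = 462.62

ANSWER: 462.62


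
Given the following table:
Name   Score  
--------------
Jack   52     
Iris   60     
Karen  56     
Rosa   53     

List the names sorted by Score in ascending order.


Sorting by Score (ascending):
  Jack: 52
  Rosa: 53
  Karen: 56
  Iris: 60


ANSWER: Jack, Rosa, Karen, Iris


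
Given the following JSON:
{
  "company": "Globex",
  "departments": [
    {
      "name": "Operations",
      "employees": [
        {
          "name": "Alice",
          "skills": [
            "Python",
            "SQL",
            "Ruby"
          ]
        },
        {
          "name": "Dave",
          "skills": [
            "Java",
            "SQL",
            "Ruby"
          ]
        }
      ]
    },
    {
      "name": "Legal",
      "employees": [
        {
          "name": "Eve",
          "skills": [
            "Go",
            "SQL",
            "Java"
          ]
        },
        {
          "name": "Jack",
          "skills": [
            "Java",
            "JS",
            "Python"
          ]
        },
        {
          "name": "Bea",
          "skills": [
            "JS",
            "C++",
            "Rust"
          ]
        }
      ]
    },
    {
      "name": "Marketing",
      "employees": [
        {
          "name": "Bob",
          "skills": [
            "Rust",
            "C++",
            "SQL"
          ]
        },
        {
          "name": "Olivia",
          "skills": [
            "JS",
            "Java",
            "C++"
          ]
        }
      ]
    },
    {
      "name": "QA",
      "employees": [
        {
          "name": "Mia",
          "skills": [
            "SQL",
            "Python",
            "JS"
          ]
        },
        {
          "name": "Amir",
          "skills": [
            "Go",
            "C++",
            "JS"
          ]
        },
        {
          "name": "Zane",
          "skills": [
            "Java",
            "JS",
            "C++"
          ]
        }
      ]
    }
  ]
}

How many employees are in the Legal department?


Path: departments[1].employees
Count: 3

ANSWER: 3


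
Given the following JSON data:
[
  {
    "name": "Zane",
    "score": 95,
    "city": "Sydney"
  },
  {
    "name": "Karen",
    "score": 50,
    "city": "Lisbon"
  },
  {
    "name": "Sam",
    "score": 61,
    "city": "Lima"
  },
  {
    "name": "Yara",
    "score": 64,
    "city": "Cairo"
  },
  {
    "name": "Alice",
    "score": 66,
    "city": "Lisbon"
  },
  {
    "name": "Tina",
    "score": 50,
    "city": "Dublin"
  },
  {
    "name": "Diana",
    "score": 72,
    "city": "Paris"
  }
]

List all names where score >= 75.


Filtering records where score >= 75:
  Zane (score=95) -> YES
  Karen (score=50) -> no
  Sam (score=61) -> no
  Yara (score=64) -> no
  Alice (score=66) -> no
  Tina (score=50) -> no
  Diana (score=72) -> no


ANSWER: Zane


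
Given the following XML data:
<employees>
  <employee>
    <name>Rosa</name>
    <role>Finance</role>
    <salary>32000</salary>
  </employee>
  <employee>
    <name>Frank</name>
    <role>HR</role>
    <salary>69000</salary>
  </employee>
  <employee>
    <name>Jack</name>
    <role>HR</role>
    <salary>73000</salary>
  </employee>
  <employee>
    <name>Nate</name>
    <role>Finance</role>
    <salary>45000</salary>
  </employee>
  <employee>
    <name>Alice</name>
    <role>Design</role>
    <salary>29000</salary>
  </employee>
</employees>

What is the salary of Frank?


Searching for <employee> with <name>Frank</name>
Found at position 2
<salary>69000</salary>

ANSWER: 69000


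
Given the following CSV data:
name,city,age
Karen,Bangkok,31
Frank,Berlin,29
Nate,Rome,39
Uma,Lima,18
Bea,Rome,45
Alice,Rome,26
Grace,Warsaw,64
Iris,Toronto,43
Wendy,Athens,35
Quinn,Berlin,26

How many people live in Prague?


Scanning city column for 'Prague':
Total matches: 0

ANSWER: 0


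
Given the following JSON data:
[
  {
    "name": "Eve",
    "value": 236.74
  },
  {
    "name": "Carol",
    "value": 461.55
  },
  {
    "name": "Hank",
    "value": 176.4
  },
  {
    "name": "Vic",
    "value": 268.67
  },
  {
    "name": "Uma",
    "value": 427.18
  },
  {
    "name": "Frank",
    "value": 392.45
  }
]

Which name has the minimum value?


Comparing values:
  Eve: 236.74
  Carol: 461.55
  Hank: 176.4
  Vic: 268.67
  Uma: 427.18
  Frank: 392.45
Minimum: Hank (176.4)

ANSWER: Hank


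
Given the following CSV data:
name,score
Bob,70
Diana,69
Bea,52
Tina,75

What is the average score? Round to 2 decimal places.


Scores: 70, 69, 52, 75
Sum = 266
Count = 4
Average = 266 / 4 = 66.50

ANSWER: 66.50


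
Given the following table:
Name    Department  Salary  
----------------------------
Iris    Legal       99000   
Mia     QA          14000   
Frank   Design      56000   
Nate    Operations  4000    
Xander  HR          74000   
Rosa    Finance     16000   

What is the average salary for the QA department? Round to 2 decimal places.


QA department members:
  Mia: 14000
Sum = 14000
Count = 1
Average = 14000 / 1 = 14000.00

ANSWER: 14000.00


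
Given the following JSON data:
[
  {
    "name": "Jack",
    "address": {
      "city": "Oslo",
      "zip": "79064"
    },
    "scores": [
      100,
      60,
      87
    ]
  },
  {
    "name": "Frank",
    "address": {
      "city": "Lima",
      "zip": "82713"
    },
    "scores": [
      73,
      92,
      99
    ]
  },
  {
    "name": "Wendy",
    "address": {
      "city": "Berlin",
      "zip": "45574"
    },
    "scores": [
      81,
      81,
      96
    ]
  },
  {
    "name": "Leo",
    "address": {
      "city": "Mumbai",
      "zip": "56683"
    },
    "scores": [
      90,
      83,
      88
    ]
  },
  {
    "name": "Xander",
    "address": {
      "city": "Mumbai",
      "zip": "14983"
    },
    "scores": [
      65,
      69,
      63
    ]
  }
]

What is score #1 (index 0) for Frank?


Path: records[1].scores[0]
Value: 73

ANSWER: 73


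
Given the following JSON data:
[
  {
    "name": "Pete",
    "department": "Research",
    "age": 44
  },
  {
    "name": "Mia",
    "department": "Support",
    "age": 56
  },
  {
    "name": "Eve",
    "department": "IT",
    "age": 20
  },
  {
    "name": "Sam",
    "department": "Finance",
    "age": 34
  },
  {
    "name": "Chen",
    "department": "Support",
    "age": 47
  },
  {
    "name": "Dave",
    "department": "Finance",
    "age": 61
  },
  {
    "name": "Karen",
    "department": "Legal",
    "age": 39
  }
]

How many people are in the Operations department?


Scanning records for department = Operations
  No matches found
Count: 0

ANSWER: 0


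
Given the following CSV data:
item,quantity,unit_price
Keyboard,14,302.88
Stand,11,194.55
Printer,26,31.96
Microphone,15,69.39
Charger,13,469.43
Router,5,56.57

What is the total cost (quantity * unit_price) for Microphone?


Row: Microphone
quantity = 15
unit_price = 69.39
total = 15 * 69.39 = 1040.85

ANSWER: 1040.85
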